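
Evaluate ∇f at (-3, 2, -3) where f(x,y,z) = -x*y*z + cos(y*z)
(6, -9 - 3*sin(6), 2*sin(6) + 6)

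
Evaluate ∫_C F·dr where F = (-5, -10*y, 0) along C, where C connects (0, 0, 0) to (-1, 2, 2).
-15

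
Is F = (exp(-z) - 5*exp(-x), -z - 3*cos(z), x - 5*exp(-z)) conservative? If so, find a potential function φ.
No, ∇×F = (1 - 3*sin(z), -1 - exp(-z), 0) ≠ 0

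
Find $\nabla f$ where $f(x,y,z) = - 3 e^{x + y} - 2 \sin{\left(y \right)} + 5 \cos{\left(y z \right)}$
(-3*exp(x + y), -5*z*sin(y*z) - 3*exp(x + y) - 2*cos(y), -5*y*sin(y*z))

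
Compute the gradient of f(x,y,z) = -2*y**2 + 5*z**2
(0, -4*y, 10*z)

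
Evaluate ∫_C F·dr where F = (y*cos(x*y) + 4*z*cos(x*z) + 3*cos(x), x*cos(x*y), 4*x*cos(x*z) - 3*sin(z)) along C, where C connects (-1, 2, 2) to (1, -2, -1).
-3*cos(2) + 3*cos(1) + 2*sin(1) + 4*sin(2)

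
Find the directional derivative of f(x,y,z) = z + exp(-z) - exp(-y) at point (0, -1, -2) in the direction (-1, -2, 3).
sqrt(14)*(-3*exp(2) - 2*E + 3)/14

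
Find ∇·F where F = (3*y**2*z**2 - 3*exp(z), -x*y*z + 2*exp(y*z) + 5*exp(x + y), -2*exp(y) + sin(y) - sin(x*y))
-x*z + 2*z*exp(y*z) + 5*exp(x + y)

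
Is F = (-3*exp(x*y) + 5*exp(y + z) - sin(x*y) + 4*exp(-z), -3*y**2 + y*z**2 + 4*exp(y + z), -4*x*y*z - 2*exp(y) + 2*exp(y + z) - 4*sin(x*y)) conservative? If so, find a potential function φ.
No, ∇×F = (-4*x*z - 4*x*cos(x*y) - 2*y*z - 2*exp(y) - 2*exp(y + z), 4*y*z + 4*y*cos(x*y) + 5*exp(y + z) - 4*exp(-z), 3*x*exp(x*y) + x*cos(x*y) - 5*exp(y + z)) ≠ 0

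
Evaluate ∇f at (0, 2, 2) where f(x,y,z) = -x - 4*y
(-1, -4, 0)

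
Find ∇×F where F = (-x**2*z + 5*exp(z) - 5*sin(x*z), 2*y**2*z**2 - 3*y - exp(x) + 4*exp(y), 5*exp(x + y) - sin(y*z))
(-4*y**2*z - z*cos(y*z) + 5*exp(x + y), -x**2 - 5*x*cos(x*z) + 5*exp(z) - 5*exp(x + y), -exp(x))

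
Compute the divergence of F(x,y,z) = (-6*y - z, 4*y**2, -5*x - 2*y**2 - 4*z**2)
8*y - 8*z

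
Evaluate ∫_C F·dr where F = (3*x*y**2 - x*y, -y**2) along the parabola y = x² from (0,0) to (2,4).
20/3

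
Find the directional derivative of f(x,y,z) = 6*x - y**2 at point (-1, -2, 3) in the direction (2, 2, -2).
10*sqrt(3)/3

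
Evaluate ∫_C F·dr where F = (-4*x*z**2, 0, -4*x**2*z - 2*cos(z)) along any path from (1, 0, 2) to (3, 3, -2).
-64 + 4*sin(2)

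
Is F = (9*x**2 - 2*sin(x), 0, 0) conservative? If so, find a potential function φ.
Yes, F is conservative. φ = 3*x**3 + 2*cos(x)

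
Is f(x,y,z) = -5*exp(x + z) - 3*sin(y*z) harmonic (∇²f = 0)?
No, ∇²f = 3*y**2*sin(y*z) + 3*z**2*sin(y*z) - 10*exp(x + z)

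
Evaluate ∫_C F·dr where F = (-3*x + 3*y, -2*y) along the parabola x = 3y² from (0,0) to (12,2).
-172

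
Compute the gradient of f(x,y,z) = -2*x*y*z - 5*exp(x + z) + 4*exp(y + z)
(-2*y*z - 5*exp(x + z), -2*x*z + 4*exp(y + z), -2*x*y - 5*exp(x + z) + 4*exp(y + z))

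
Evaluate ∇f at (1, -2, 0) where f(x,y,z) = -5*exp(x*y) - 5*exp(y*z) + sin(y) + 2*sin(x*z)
(10*exp(-2), -5*exp(-2) + cos(2), 12)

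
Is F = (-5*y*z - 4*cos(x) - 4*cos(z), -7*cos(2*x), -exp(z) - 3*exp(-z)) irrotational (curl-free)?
No, ∇×F = (0, -5*y + 4*sin(z), 5*z + 14*sin(2*x))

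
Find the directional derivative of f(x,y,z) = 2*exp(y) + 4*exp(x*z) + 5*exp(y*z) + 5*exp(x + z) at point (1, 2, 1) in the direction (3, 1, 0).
sqrt(10)*E*(6 + 11*E)/5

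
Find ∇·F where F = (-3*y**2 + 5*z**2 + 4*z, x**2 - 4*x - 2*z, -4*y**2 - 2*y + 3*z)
3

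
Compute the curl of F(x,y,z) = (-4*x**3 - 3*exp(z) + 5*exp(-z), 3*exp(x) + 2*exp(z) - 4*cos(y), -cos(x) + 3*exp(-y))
(-2*exp(z) - 3*exp(-y), -3*exp(z) - sin(x) - 5*exp(-z), 3*exp(x))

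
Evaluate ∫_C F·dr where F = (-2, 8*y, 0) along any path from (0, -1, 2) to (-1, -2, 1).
14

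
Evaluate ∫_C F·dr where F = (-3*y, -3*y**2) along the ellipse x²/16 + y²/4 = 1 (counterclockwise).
24*pi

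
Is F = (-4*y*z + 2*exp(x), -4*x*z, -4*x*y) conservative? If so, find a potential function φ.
Yes, F is conservative. φ = -4*x*y*z + 2*exp(x)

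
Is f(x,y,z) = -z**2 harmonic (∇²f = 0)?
No, ∇²f = -2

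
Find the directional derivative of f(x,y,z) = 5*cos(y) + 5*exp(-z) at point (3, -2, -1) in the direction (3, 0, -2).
10*sqrt(13)*E/13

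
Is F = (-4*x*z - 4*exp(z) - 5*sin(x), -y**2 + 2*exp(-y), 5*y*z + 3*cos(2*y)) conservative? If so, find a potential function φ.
No, ∇×F = (5*z - 6*sin(2*y), -4*x - 4*exp(z), 0) ≠ 0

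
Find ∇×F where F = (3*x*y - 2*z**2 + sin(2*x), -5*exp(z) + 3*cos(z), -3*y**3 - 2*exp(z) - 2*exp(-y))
(-9*y**2 + 5*exp(z) + 3*sin(z) + 2*exp(-y), -4*z, -3*x)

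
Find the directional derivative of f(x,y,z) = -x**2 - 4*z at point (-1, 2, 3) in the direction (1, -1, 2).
-sqrt(6)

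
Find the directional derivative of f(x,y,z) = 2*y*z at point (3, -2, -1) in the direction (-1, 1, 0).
-sqrt(2)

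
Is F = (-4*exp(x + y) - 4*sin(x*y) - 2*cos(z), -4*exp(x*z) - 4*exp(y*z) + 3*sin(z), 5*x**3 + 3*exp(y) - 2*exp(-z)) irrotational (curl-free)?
No, ∇×F = (4*x*exp(x*z) + 4*y*exp(y*z) + 3*exp(y) - 3*cos(z), -15*x**2 + 2*sin(z), 4*x*cos(x*y) - 4*z*exp(x*z) + 4*exp(x + y))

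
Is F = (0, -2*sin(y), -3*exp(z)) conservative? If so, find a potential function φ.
Yes, F is conservative. φ = -3*exp(z) + 2*cos(y)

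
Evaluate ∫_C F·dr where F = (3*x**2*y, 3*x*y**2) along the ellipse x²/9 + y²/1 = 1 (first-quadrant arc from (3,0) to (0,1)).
-9*pi/2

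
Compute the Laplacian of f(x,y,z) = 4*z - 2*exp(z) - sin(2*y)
-2*exp(z) + 4*sin(2*y)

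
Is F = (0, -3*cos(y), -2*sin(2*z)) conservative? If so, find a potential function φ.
Yes, F is conservative. φ = -3*sin(y) + cos(2*z)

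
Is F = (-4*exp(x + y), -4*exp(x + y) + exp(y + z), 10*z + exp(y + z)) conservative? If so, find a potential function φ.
Yes, F is conservative. φ = 5*z**2 - 4*exp(x + y) + exp(y + z)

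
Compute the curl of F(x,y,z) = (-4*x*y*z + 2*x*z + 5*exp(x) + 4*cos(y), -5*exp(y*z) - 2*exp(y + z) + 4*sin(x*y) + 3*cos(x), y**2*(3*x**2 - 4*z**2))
(2*y*(3*x**2 - 4*z**2) + 5*y*exp(y*z) + 2*exp(y + z), 2*x*(-3*y**2 - 2*y + 1), 4*x*z + 4*y*cos(x*y) - 3*sin(x) + 4*sin(y))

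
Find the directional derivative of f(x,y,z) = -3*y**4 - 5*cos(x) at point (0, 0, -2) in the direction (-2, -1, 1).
0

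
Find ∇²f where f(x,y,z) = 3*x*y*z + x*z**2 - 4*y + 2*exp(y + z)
2*x + 4*exp(y + z)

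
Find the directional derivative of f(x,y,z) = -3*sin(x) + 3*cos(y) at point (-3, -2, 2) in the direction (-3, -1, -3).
3*sqrt(19)*(3*cos(3) - sin(2))/19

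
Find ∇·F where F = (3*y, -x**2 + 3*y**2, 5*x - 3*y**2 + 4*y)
6*y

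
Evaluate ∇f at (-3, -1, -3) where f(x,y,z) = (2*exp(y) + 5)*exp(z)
(0, 2*exp(-4), (2 + 5*E)*exp(-4))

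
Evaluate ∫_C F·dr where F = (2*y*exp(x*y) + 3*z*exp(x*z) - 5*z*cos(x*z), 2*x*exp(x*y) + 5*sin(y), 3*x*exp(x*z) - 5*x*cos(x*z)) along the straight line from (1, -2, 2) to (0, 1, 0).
-5*cosh(2) - sinh(2) - 5*cos(1) + 5*sqrt(2)*sin(pi/4 + 2) + 5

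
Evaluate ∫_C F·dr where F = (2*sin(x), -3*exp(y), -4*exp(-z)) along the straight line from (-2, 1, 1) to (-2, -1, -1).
14*sinh(1)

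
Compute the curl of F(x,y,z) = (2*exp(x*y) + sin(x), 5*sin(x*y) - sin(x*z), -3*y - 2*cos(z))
(x*cos(x*z) - 3, 0, -2*x*exp(x*y) + 5*y*cos(x*y) - z*cos(x*z))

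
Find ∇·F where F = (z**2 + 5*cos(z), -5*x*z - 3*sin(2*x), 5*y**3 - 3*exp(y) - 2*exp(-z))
2*exp(-z)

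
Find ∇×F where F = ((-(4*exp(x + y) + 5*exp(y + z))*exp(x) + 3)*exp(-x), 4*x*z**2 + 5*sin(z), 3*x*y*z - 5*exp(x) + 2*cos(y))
(-5*x*z - 2*sin(y) - 5*cos(z), -3*y*z + 5*exp(x) - 5*exp(y + z), 4*z**2 + 4*exp(x + y) + 5*exp(y + z))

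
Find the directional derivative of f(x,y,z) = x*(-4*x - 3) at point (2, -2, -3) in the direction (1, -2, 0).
-19*sqrt(5)/5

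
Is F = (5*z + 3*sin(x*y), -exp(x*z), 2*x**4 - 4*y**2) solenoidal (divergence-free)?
No, ∇·F = 3*y*cos(x*y)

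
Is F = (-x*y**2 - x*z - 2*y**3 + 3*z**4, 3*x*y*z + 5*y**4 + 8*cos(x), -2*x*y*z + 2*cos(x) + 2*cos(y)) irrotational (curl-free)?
No, ∇×F = (-3*x*y - 2*x*z - 2*sin(y), -x + 2*y*z + 12*z**3 + 2*sin(x), 2*x*y + 6*y**2 + 3*y*z - 8*sin(x))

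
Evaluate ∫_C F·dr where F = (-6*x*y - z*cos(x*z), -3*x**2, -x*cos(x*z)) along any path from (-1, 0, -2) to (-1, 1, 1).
-3 + sin(1) + sin(2)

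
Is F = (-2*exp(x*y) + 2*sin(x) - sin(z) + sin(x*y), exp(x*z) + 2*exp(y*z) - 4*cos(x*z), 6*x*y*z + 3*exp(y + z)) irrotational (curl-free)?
No, ∇×F = (6*x*z - x*exp(x*z) - 4*x*sin(x*z) - 2*y*exp(y*z) + 3*exp(y + z), -6*y*z - cos(z), 2*x*exp(x*y) - x*cos(x*y) + z*exp(x*z) + 4*z*sin(x*z))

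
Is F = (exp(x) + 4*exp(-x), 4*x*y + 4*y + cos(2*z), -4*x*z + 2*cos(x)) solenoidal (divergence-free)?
No, ∇·F = exp(x) + 4 - 4*exp(-x)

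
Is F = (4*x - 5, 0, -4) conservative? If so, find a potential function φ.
Yes, F is conservative. φ = 2*x**2 - 5*x - 4*z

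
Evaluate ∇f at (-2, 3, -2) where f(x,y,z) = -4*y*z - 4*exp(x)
(-4*exp(-2), 8, -12)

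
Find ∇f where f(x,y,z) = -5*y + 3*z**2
(0, -5, 6*z)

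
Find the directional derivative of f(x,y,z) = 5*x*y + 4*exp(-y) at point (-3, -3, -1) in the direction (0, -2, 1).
sqrt(5)*(6 + 8*exp(3)/5)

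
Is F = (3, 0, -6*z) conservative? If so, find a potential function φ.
Yes, F is conservative. φ = 3*x - 3*z**2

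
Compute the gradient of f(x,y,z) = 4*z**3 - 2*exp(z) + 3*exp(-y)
(0, -3*exp(-y), 12*z**2 - 2*exp(z))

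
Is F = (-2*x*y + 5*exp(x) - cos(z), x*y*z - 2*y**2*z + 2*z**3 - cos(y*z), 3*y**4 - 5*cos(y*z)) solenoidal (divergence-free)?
No, ∇·F = x*z - 4*y*z + 5*y*sin(y*z) - 2*y + z*sin(y*z) + 5*exp(x)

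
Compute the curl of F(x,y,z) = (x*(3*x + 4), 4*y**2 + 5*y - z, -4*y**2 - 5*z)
(1 - 8*y, 0, 0)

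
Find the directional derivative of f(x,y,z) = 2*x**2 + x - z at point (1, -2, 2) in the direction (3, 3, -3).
2*sqrt(3)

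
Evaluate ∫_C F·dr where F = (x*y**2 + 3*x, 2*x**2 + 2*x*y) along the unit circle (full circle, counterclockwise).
0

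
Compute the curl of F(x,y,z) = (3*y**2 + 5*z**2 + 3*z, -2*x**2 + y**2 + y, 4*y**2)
(8*y, 10*z + 3, -4*x - 6*y)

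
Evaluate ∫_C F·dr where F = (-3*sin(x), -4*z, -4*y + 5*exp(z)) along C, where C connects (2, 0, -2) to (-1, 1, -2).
-3*cos(2) + 3*cos(1) + 8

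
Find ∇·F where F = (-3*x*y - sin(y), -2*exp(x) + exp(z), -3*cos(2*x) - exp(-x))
-3*y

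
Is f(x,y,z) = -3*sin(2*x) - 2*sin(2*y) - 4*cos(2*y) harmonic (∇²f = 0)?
No, ∇²f = 12*sin(2*x) + 8*sin(2*y) + 16*cos(2*y)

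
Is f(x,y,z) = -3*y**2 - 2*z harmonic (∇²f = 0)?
No, ∇²f = -6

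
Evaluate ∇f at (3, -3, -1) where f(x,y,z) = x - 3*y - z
(1, -3, -1)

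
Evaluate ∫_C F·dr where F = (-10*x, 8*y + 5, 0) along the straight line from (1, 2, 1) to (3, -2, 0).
-60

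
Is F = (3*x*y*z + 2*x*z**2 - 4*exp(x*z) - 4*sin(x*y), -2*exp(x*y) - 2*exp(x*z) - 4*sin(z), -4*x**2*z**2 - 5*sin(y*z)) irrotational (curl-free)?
No, ∇×F = (2*x*exp(x*z) - 5*z*cos(y*z) + 4*cos(z), x*(3*y + 8*z**2 + 4*z - 4*exp(x*z)), -3*x*z + 4*x*cos(x*y) - 2*y*exp(x*y) - 2*z*exp(x*z))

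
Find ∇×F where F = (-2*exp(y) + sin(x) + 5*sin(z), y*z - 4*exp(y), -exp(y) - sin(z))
(-y - exp(y), 5*cos(z), 2*exp(y))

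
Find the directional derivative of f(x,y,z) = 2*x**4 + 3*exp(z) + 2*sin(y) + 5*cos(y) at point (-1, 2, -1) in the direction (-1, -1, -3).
sqrt(11)*(-9 + E*(-2*cos(2) + 5*sin(2) + 8))*exp(-1)/11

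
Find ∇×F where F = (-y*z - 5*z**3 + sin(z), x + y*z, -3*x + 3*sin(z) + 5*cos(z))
(-y, -y - 15*z**2 + cos(z) + 3, z + 1)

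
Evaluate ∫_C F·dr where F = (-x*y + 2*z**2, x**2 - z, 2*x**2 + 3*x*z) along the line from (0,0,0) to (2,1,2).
53/3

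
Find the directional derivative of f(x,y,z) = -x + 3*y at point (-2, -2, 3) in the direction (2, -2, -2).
-4*sqrt(3)/3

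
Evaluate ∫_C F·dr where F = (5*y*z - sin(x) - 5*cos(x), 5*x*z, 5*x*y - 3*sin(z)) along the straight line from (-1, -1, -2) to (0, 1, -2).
-5*sin(1) - cos(1) + 11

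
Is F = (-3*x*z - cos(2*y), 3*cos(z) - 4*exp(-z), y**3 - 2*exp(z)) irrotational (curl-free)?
No, ∇×F = (3*y**2 + 3*sin(z) - 4*exp(-z), -3*x, -2*sin(2*y))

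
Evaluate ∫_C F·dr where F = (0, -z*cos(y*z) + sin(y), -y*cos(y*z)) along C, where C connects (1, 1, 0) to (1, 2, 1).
-sqrt(2)*sin(pi/4 + 2) + cos(1)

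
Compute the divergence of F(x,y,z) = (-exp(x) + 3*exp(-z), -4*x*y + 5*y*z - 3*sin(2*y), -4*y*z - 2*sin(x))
-4*x - 4*y + 5*z - exp(x) - 6*cos(2*y)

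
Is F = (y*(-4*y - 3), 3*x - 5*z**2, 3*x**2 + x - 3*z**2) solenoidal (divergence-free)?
No, ∇·F = -6*z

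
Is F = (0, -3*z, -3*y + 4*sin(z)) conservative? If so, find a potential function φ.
Yes, F is conservative. φ = -3*y*z - 4*cos(z)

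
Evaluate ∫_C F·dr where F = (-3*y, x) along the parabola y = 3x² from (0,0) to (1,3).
-1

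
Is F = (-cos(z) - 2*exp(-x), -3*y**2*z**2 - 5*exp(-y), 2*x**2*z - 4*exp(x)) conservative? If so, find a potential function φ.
No, ∇×F = (6*y**2*z, -4*x*z + 4*exp(x) + sin(z), 0) ≠ 0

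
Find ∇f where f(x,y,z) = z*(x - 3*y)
(z, -3*z, x - 3*y)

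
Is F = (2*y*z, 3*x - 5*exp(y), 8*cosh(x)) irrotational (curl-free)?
No, ∇×F = (0, 2*y - 8*sinh(x), 3 - 2*z)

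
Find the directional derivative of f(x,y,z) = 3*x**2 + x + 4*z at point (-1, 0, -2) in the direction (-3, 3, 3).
3*sqrt(3)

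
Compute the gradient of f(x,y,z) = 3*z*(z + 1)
(0, 0, 6*z + 3)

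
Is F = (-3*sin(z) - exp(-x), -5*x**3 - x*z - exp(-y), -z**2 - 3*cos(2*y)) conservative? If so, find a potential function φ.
No, ∇×F = (x + 6*sin(2*y), -3*cos(z), -15*x**2 - z) ≠ 0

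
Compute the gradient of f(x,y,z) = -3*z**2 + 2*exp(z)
(0, 0, -6*z + 2*exp(z))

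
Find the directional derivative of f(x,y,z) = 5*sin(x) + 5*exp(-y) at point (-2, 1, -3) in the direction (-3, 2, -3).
-5*sqrt(22)*(3*E*cos(2) + 2)*exp(-1)/22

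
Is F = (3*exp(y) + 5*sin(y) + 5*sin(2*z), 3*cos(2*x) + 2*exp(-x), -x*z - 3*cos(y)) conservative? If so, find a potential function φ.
No, ∇×F = (3*sin(y), z + 10*cos(2*z), -3*exp(y) - 6*sin(2*x) - 5*cos(y) - 2*exp(-x)) ≠ 0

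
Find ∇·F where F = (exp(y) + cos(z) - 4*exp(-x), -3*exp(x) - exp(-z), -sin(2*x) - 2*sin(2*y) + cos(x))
4*exp(-x)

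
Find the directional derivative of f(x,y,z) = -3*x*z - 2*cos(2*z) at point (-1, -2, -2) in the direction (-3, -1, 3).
-3*sqrt(19)*(4*sin(4) + 3)/19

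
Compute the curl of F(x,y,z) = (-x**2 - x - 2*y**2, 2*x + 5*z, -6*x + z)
(-5, 6, 4*y + 2)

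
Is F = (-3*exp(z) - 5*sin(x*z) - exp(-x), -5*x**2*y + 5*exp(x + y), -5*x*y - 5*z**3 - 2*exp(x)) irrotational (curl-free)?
No, ∇×F = (-5*x, -5*x*cos(x*z) + 5*y + 2*exp(x) - 3*exp(z), -10*x*y + 5*exp(x + y))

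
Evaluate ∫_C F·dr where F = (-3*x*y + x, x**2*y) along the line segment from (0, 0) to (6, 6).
126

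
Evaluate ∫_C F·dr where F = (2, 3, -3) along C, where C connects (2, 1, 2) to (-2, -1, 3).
-17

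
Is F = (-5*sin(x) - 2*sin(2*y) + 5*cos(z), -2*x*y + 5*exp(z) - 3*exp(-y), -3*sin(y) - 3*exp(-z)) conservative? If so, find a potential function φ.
No, ∇×F = (-5*exp(z) - 3*cos(y), -5*sin(z), -2*y + 4*cos(2*y)) ≠ 0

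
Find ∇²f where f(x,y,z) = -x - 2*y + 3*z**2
6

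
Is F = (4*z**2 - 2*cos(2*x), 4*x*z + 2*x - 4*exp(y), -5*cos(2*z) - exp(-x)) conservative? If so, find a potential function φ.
No, ∇×F = (-4*x, 8*z - exp(-x), 4*z + 2) ≠ 0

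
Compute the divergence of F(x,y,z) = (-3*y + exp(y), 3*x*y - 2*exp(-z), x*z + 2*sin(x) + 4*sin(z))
4*x + 4*cos(z)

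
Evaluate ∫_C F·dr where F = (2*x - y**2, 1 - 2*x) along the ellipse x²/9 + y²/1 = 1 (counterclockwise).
-6*pi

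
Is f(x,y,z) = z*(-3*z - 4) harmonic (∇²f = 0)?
No, ∇²f = -6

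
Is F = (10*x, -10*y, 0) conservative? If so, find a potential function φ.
Yes, F is conservative. φ = 5*x**2 - 5*y**2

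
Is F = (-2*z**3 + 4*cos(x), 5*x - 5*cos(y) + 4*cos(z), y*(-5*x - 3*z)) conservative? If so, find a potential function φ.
No, ∇×F = (-5*x - 3*z + 4*sin(z), 5*y - 6*z**2, 5) ≠ 0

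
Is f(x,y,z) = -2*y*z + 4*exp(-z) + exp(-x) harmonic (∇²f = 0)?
No, ∇²f = 4*exp(-z) + exp(-x)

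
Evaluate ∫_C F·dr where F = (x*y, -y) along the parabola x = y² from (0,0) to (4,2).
54/5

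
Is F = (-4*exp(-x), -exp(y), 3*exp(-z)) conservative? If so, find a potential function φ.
Yes, F is conservative. φ = -exp(y) - 3*exp(-z) + 4*exp(-x)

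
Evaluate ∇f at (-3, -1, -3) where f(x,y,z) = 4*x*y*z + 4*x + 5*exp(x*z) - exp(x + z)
(-15*exp(9) - exp(-6) + 16, 36, -15*exp(9) - exp(-6) + 12)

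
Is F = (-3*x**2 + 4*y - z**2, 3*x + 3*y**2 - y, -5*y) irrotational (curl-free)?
No, ∇×F = (-5, -2*z, -1)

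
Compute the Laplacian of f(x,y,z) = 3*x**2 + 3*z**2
12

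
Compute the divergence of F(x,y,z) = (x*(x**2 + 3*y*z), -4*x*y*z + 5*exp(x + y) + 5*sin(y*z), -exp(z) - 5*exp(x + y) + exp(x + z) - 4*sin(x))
3*x**2 - 4*x*z + 3*y*z + 5*z*cos(y*z) - exp(z) + 5*exp(x + y) + exp(x + z)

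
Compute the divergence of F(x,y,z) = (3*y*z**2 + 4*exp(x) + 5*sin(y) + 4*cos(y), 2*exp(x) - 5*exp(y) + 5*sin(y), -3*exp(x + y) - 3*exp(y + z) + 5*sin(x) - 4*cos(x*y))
4*exp(x) - 5*exp(y) - 3*exp(y + z) + 5*cos(y)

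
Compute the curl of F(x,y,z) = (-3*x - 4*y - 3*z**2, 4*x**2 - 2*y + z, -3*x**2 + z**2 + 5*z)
(-1, 6*x - 6*z, 8*x + 4)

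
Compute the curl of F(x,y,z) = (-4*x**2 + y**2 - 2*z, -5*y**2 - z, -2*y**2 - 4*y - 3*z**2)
(-4*y - 3, -2, -2*y)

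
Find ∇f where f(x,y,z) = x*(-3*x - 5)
(-6*x - 5, 0, 0)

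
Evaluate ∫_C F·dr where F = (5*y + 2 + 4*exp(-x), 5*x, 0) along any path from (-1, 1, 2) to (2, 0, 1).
-4*exp(-2) + 4*E + 11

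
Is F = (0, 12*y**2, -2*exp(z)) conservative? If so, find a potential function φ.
Yes, F is conservative. φ = 4*y**3 - 2*exp(z)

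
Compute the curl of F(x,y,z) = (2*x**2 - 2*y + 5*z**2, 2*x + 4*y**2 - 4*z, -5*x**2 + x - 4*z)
(4, 10*x + 10*z - 1, 4)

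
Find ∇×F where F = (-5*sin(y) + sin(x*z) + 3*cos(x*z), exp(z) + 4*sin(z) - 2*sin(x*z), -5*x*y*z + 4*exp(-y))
(-5*x*z + 2*x*cos(x*z) - exp(z) - 4*cos(z) - 4*exp(-y), -3*x*sin(x*z) + x*cos(x*z) + 5*y*z, -2*z*cos(x*z) + 5*cos(y))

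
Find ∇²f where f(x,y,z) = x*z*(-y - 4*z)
-8*x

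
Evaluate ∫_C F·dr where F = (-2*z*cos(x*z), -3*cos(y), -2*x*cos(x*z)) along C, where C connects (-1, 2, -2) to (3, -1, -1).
2*sin(3) + 3*sin(1) + 5*sin(2)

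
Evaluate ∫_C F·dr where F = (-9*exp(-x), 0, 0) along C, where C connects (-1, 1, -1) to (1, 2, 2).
-18*sinh(1)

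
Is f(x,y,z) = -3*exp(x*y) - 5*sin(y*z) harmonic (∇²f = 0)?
No, ∇²f = -3*x**2*exp(x*y) - 3*y**2*exp(x*y) + 5*y**2*sin(y*z) + 5*z**2*sin(y*z)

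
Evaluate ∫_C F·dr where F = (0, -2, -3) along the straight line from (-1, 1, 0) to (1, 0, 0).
2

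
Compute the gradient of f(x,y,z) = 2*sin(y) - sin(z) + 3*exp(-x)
(-3*exp(-x), 2*cos(y), -cos(z))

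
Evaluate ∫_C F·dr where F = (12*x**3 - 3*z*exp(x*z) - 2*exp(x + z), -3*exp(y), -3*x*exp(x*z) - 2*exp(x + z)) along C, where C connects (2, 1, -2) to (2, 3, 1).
-5*exp(3) - 3*exp(2) + 3*exp(-4) + 2 + 3*E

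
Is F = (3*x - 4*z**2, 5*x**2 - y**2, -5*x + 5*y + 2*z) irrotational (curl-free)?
No, ∇×F = (5, 5 - 8*z, 10*x)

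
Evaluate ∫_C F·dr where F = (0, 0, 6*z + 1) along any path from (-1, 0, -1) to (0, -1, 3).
28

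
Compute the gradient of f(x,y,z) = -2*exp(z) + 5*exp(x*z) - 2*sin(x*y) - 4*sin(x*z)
(-2*y*cos(x*y) + 5*z*exp(x*z) - 4*z*cos(x*z), -2*x*cos(x*y), 5*x*exp(x*z) - 4*x*cos(x*z) - 2*exp(z))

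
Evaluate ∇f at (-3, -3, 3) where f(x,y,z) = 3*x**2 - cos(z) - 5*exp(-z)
(-18, 0, sin(3) + 5*exp(-3))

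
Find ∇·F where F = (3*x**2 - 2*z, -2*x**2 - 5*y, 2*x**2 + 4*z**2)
6*x + 8*z - 5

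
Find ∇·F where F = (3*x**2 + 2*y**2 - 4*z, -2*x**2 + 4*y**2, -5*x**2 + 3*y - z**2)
6*x + 8*y - 2*z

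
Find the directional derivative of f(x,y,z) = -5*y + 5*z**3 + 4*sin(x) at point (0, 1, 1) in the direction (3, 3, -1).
-18*sqrt(19)/19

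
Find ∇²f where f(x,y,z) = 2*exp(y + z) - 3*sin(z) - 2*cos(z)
4*exp(y + z) + 3*sin(z) + 2*cos(z)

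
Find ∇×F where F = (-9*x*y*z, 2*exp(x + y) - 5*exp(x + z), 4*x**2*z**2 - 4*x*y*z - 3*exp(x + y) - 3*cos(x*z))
(-4*x*z - 3*exp(x + y) + 5*exp(x + z), -9*x*y - 8*x*z**2 + 4*y*z - 3*z*sin(x*z) + 3*exp(x + y), 9*x*z + 2*exp(x + y) - 5*exp(x + z))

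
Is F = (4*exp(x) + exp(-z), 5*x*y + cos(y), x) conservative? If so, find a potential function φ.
No, ∇×F = (0, -1 - exp(-z), 5*y) ≠ 0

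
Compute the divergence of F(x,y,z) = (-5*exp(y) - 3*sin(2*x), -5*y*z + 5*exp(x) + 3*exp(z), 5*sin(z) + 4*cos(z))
-5*z - 4*sin(z) - 6*cos(2*x) + 5*cos(z)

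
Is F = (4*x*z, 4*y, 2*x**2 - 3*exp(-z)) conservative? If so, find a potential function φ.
Yes, F is conservative. φ = 2*x**2*z + 2*y**2 + 3*exp(-z)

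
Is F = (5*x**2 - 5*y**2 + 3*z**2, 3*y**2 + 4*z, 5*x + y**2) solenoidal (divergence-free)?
No, ∇·F = 10*x + 6*y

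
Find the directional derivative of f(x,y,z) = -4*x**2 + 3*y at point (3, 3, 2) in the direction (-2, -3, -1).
39*sqrt(14)/14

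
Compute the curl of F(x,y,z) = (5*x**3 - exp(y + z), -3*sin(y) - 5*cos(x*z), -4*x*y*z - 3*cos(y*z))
(-4*x*z - 5*x*sin(x*z) + 3*z*sin(y*z), 4*y*z - exp(y + z), 5*z*sin(x*z) + exp(y + z))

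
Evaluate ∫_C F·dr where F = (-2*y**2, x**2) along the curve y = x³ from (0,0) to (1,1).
11/35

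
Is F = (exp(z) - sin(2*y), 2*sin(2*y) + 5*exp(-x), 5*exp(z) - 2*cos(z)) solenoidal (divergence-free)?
No, ∇·F = 5*exp(z) + 2*sin(z) + 4*cos(2*y)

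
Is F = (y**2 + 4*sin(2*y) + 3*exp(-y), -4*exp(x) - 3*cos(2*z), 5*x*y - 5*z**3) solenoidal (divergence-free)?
No, ∇·F = -15*z**2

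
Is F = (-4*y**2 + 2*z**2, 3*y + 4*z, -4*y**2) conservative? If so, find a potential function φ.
No, ∇×F = (-8*y - 4, 4*z, 8*y) ≠ 0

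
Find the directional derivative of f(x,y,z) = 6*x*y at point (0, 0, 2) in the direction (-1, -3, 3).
0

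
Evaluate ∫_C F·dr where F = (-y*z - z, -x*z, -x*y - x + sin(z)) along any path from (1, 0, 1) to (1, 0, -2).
-cos(2) + cos(1) + 3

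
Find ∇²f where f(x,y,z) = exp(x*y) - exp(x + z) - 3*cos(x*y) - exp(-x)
((x**2*(exp(x*y) + 3*cos(x*y)) + y**2*exp(x*y) + 3*y**2*cos(x*y) - 2*exp(x + z))*exp(x) - 1)*exp(-x)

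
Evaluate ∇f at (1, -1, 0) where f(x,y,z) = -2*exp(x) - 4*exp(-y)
(-2*E, 4*E, 0)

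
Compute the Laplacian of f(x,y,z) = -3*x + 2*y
0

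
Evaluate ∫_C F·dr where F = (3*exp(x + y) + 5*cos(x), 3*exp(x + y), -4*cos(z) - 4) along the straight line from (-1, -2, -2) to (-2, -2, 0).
-9*sin(2) - 8 - 3*exp(-3) + 3*exp(-4) + 5*sin(1)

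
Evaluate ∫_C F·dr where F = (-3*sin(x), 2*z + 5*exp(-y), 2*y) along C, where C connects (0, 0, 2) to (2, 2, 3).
3*cos(2) - 5*exp(-2) + 14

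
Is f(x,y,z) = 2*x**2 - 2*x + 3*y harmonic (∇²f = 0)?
No, ∇²f = 4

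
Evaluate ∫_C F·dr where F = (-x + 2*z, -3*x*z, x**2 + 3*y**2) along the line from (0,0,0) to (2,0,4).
34/3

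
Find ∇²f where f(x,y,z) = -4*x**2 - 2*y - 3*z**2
-14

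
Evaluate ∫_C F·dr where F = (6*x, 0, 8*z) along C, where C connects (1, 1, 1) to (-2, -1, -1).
9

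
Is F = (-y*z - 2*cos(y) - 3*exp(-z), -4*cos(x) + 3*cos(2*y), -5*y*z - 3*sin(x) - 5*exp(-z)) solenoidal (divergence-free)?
No, ∇·F = -5*y - 6*sin(2*y) + 5*exp(-z)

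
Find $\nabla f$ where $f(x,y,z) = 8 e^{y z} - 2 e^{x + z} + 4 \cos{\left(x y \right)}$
(-4*y*sin(x*y) - 2*exp(x + z), -4*x*sin(x*y) + 8*z*exp(y*z), 8*y*exp(y*z) - 2*exp(x + z))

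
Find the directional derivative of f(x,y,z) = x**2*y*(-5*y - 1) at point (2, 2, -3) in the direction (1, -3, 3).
164*sqrt(19)/19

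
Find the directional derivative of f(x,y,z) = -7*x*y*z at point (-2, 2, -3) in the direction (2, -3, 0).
210*sqrt(13)/13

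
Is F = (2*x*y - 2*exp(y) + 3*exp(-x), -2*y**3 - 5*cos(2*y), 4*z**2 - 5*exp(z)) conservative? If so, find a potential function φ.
No, ∇×F = (0, 0, -2*x + 2*exp(y)) ≠ 0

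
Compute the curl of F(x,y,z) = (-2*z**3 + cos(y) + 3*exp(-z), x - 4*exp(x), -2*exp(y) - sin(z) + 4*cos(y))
(-2*exp(y) - 4*sin(y), -6*z**2 - 3*exp(-z), -4*exp(x) + sin(y) + 1)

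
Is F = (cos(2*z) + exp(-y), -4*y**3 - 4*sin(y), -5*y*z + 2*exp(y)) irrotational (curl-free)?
No, ∇×F = (-5*z + 2*exp(y), -2*sin(2*z), exp(-y))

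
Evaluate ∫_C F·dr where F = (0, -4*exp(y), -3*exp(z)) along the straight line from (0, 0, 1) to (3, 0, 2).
3*E*(1 - E)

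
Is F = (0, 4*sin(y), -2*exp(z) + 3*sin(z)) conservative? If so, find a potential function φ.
Yes, F is conservative. φ = -2*exp(z) - 4*cos(y) - 3*cos(z)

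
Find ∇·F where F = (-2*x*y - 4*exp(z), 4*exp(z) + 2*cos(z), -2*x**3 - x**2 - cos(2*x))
-2*y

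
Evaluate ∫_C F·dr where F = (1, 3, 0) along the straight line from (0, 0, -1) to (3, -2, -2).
-3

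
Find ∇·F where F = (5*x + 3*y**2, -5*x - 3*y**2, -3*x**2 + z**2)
-6*y + 2*z + 5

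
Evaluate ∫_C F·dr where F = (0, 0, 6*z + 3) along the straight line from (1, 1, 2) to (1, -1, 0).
-18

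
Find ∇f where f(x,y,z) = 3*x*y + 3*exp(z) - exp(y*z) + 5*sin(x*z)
(3*y + 5*z*cos(x*z), 3*x - z*exp(y*z), 5*x*cos(x*z) - y*exp(y*z) + 3*exp(z))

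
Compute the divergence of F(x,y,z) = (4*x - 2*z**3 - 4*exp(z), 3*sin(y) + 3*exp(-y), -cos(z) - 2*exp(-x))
sin(z) + 3*cos(y) + 4 - 3*exp(-y)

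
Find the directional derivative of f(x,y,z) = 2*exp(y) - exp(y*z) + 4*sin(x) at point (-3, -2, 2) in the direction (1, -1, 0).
sqrt(2)*(2*exp(4)*cos(3) - exp(2) + 1)*exp(-4)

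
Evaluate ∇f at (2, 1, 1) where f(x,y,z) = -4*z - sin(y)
(0, -cos(1), -4)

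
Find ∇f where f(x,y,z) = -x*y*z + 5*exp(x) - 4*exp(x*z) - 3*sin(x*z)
(-y*z - 4*z*exp(x*z) - 3*z*cos(x*z) + 5*exp(x), -x*z, -x*(y + 4*exp(x*z) + 3*cos(x*z)))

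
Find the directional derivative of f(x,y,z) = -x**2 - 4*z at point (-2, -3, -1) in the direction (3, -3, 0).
2*sqrt(2)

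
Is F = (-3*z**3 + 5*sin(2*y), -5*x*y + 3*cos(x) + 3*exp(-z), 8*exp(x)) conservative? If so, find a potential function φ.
No, ∇×F = (3*exp(-z), -9*z**2 - 8*exp(x), -5*y - 3*sin(x) - 10*cos(2*y)) ≠ 0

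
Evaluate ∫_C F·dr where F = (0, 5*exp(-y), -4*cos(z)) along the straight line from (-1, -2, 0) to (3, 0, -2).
-5 + 4*sin(2) + 5*exp(2)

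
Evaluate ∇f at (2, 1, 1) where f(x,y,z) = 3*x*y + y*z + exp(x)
(3 + exp(2), 7, 1)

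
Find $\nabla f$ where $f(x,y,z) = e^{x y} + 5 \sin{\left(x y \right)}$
(y*(exp(x*y) + 5*cos(x*y)), x*(exp(x*y) + 5*cos(x*y)), 0)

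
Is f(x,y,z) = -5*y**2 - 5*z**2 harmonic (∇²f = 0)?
No, ∇²f = -20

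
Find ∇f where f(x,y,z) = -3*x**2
(-6*x, 0, 0)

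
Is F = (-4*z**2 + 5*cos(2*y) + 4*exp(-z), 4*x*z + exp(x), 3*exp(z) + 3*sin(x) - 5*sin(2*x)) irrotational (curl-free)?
No, ∇×F = (-4*x, -8*z - 3*cos(x) + 10*cos(2*x) - 4*exp(-z), 4*z + exp(x) + 10*sin(2*y))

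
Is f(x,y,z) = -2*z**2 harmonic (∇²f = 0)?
No, ∇²f = -4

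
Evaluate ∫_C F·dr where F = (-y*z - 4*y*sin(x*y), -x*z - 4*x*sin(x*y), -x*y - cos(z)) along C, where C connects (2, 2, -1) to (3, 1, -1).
4*cos(3) - 1 - 4*cos(4)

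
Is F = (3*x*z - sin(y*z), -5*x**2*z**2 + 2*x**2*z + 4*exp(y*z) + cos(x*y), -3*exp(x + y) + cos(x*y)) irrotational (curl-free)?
No, ∇×F = (10*x**2*z - 2*x**2 - x*sin(x*y) - 4*y*exp(y*z) - 3*exp(x + y), 3*x + y*sin(x*y) - y*cos(y*z) + 3*exp(x + y), -10*x*z**2 + 4*x*z - y*sin(x*y) + z*cos(y*z))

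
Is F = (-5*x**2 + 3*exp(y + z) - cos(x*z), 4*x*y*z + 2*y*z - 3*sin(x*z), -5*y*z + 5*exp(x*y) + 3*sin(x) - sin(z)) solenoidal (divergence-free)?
No, ∇·F = 4*x*z - 10*x - 5*y + z*sin(x*z) + 2*z - cos(z)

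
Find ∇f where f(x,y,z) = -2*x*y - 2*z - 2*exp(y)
(-2*y, -2*x - 2*exp(y), -2)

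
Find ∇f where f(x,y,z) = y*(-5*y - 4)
(0, -10*y - 4, 0)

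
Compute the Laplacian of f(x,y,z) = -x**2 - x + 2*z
-2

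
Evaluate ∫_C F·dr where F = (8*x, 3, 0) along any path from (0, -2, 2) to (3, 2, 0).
48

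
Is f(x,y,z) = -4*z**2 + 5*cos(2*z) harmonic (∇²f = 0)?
No, ∇²f = -20*cos(2*z) - 8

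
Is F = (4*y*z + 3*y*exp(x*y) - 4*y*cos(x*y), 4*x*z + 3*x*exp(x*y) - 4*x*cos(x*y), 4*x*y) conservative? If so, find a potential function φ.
Yes, F is conservative. φ = 4*x*y*z + 3*exp(x*y) - 4*sin(x*y)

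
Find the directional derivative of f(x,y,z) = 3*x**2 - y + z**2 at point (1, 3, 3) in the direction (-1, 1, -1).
-13*sqrt(3)/3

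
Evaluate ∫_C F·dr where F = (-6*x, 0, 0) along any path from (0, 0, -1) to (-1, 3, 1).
-3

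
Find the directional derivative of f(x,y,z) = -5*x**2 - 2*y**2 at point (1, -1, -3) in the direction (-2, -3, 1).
4*sqrt(14)/7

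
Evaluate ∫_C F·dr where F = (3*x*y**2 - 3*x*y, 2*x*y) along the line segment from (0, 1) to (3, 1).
0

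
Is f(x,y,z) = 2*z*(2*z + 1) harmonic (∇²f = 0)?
No, ∇²f = 8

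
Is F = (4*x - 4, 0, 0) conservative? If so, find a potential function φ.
Yes, F is conservative. φ = 2*x*(x - 2)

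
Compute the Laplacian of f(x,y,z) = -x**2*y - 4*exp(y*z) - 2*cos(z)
-4*y**2*exp(y*z) - 2*y - 4*z**2*exp(y*z) + 2*cos(z)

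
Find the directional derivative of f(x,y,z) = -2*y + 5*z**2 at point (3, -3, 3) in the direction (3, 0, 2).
60*sqrt(13)/13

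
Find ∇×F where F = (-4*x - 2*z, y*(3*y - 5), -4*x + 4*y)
(4, 2, 0)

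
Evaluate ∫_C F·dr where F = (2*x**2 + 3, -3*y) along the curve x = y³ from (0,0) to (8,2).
1078/3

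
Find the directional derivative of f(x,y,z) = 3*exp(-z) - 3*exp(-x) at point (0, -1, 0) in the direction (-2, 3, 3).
-15*sqrt(22)/22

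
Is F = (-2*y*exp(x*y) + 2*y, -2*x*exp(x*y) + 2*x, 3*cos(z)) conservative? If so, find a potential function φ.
Yes, F is conservative. φ = 2*x*y - 2*exp(x*y) + 3*sin(z)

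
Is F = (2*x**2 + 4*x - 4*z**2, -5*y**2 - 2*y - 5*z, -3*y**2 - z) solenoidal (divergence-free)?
No, ∇·F = 4*x - 10*y + 1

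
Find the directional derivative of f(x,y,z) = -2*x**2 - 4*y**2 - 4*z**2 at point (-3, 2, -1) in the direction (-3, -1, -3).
-44*sqrt(19)/19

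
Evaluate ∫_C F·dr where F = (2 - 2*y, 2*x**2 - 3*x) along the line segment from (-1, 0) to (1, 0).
4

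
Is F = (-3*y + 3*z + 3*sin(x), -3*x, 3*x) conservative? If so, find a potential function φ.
Yes, F is conservative. φ = -3*x*y + 3*x*z - 3*cos(x)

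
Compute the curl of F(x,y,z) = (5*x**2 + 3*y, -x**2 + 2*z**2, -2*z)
(-4*z, 0, -2*x - 3)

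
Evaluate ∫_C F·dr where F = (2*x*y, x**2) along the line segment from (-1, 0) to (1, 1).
1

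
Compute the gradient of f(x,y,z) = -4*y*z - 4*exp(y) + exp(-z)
(0, -4*z - 4*exp(y), -4*y - exp(-z))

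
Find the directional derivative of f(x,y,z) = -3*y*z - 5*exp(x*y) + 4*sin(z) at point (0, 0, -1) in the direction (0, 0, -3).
-4*cos(1)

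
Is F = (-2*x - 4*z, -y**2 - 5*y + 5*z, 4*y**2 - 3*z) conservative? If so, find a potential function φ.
No, ∇×F = (8*y - 5, -4, 0) ≠ 0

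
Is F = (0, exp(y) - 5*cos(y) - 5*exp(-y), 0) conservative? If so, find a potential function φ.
Yes, F is conservative. φ = exp(y) - 5*sin(y) + 5*exp(-y)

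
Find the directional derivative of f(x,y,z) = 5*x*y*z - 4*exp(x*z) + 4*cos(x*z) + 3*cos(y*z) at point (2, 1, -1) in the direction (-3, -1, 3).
sqrt(19)*(-36 + 12*exp(2)*sin(1) + 36*exp(2)*sin(2) + 55*exp(2))*exp(-2)/19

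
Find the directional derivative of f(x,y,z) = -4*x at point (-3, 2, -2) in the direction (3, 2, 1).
-6*sqrt(14)/7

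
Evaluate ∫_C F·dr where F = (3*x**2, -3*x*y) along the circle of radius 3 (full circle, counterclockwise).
0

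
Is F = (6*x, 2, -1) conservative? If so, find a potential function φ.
Yes, F is conservative. φ = 3*x**2 + 2*y - z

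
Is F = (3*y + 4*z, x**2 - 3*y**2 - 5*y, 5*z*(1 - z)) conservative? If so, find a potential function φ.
No, ∇×F = (0, 4, 2*x - 3) ≠ 0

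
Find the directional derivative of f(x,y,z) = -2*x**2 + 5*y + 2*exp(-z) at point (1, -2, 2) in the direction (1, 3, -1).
sqrt(11)*(2/11 + exp(2))*exp(-2)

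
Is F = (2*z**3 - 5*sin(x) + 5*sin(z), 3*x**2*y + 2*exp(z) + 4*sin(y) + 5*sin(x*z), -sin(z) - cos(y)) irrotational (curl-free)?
No, ∇×F = (-5*x*cos(x*z) - 2*exp(z) + sin(y), 6*z**2 + 5*cos(z), 6*x*y + 5*z*cos(x*z))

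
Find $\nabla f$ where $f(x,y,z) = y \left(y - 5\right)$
(0, 2*y - 5, 0)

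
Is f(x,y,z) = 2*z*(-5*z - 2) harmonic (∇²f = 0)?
No, ∇²f = -20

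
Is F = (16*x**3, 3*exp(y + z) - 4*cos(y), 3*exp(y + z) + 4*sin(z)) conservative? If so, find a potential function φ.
Yes, F is conservative. φ = 4*x**4 + 3*exp(y + z) - 4*sin(y) - 4*cos(z)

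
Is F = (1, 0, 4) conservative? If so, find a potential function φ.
Yes, F is conservative. φ = x + 4*z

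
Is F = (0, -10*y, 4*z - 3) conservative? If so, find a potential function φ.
Yes, F is conservative. φ = -5*y**2 + 2*z**2 - 3*z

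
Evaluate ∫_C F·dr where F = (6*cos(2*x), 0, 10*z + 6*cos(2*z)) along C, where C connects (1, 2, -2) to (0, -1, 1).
-15 + 3*sin(4)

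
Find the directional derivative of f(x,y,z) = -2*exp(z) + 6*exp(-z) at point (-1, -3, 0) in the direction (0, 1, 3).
-12*sqrt(10)/5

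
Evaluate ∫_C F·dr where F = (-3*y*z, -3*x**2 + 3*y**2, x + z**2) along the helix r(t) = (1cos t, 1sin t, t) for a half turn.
pi**2*(9 + 4*pi)/12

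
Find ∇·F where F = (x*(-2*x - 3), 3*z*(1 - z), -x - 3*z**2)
-4*x - 6*z - 3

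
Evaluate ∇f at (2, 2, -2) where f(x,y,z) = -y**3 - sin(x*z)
(2*cos(4), -12, -2*cos(4))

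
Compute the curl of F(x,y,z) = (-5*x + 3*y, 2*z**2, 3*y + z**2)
(3 - 4*z, 0, -3)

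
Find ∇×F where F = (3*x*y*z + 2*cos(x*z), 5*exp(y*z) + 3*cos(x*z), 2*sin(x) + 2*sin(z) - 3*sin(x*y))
(3*x*sin(x*z) - 3*x*cos(x*y) - 5*y*exp(y*z), 3*x*y - 2*x*sin(x*z) + 3*y*cos(x*y) - 2*cos(x), -3*z*(x + sin(x*z)))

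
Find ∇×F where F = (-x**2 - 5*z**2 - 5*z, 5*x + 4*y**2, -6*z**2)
(0, -10*z - 5, 5)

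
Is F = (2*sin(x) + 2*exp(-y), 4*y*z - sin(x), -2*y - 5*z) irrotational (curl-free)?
No, ∇×F = (-4*y - 2, 0, -cos(x) + 2*exp(-y))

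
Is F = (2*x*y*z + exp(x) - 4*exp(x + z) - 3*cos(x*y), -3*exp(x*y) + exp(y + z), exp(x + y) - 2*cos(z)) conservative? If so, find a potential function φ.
No, ∇×F = (exp(x + y) - exp(y + z), 2*x*y - exp(x + y) - 4*exp(x + z), -2*x*z - 3*x*sin(x*y) - 3*y*exp(x*y)) ≠ 0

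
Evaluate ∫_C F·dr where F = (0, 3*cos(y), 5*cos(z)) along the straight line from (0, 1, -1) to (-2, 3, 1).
3*sin(3) + 7*sin(1)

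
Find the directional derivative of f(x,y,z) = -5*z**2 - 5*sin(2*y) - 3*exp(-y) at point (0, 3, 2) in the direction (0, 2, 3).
2*sqrt(13)*(-30*exp(3) - 10*exp(3)*cos(6) + 3)*exp(-3)/13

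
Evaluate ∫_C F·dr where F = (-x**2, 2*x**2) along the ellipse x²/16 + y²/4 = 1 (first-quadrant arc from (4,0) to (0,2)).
64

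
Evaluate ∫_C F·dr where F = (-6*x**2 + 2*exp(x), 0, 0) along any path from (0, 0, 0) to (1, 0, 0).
-4 + 2*E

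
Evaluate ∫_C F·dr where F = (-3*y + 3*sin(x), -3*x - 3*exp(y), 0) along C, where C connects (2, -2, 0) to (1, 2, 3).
3*((-exp(2) - 6 - cos(1) + cos(2))*exp(2) + 1)*exp(-2)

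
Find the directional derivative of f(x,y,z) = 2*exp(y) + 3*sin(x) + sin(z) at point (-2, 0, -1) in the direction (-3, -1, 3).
sqrt(19)*(-2 + 3*cos(1) - 9*cos(2))/19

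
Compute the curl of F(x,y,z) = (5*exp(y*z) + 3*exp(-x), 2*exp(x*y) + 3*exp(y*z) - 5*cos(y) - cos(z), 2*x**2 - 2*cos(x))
(-3*y*exp(y*z) - sin(z), -4*x + 5*y*exp(y*z) - 2*sin(x), 2*y*exp(x*y) - 5*z*exp(y*z))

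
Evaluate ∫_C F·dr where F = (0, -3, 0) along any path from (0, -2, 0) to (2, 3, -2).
-15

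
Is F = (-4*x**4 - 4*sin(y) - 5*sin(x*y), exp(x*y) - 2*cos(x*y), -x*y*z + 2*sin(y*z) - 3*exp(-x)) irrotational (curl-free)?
No, ∇×F = (z*(-x + 2*cos(y*z)), y*z - 3*exp(-x), 5*x*cos(x*y) + y*exp(x*y) + 2*y*sin(x*y) + 4*cos(y))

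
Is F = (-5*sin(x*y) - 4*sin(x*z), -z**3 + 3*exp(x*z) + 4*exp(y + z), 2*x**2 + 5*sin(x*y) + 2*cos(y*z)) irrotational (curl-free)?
No, ∇×F = (-3*x*exp(x*z) + 5*x*cos(x*y) + 3*z**2 - 2*z*sin(y*z) - 4*exp(y + z), -4*x*cos(x*z) - 4*x - 5*y*cos(x*y), 5*x*cos(x*y) + 3*z*exp(x*z))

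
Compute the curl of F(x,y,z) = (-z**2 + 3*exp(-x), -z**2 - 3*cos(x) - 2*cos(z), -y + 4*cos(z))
(2*z - 2*sin(z) - 1, -2*z, 3*sin(x))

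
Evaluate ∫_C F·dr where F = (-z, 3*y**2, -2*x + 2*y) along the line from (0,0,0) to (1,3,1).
57/2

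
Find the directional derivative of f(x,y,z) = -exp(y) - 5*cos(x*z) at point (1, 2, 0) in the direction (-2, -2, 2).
sqrt(3)*exp(2)/3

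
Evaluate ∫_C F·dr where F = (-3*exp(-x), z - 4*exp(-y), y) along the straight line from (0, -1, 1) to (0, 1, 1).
2 - 8*sinh(1)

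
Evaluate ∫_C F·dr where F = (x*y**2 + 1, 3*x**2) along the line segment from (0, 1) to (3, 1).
15/2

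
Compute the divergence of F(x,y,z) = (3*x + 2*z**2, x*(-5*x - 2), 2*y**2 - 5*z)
-2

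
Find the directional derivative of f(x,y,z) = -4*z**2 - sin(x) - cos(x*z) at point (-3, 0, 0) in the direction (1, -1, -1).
-sqrt(3)*cos(3)/3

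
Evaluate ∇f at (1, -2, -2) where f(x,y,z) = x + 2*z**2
(1, 0, -8)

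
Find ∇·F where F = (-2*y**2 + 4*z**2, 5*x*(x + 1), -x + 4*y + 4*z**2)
8*z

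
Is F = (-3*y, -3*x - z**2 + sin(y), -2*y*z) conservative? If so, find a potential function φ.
Yes, F is conservative. φ = -3*x*y - y*z**2 - cos(y)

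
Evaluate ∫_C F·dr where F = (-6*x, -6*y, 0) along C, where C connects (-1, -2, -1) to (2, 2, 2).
-9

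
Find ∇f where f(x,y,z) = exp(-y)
(0, -exp(-y), 0)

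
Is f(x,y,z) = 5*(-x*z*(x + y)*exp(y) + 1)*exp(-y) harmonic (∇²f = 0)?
No, ∇²f = -10*z + 5*exp(-y)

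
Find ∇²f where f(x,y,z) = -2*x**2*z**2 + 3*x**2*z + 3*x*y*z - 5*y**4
-4*x**2 - 60*y**2 - 4*z**2 + 6*z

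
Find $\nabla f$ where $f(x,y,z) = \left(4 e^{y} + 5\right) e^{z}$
(0, 4*exp(y + z), (4*exp(y) + 5)*exp(z))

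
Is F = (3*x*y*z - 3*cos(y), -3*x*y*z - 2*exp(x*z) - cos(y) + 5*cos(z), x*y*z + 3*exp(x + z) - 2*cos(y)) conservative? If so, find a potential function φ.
No, ∇×F = (3*x*y + x*z + 2*x*exp(x*z) + 2*sin(y) + 5*sin(z), 3*x*y - y*z - 3*exp(x + z), -3*x*z - 3*y*z - 2*z*exp(x*z) - 3*sin(y)) ≠ 0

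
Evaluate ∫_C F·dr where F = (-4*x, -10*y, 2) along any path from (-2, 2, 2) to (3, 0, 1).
8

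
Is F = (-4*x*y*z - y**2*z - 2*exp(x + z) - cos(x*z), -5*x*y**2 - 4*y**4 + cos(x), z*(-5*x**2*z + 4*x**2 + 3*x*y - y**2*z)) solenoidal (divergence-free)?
No, ∇·F = -10*x**2*z + 4*x**2 - 7*x*y - 16*y**3 - 2*y**2*z - 4*y*z + z*sin(x*z) - 2*exp(x + z)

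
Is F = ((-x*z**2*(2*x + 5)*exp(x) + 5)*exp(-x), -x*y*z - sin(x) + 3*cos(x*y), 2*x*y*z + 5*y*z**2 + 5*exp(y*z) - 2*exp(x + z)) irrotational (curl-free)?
No, ∇×F = (x*y + 2*x*z + 5*z**2 + 5*z*exp(y*z), -2*x*z*(2*x + 5) - 2*y*z + 2*exp(x + z), -y*z - 3*y*sin(x*y) - cos(x))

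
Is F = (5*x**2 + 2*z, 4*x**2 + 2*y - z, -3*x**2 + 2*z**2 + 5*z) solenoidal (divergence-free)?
No, ∇·F = 10*x + 4*z + 7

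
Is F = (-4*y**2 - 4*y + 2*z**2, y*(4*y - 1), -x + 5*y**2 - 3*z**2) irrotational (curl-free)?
No, ∇×F = (10*y, 4*z + 1, 8*y + 4)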